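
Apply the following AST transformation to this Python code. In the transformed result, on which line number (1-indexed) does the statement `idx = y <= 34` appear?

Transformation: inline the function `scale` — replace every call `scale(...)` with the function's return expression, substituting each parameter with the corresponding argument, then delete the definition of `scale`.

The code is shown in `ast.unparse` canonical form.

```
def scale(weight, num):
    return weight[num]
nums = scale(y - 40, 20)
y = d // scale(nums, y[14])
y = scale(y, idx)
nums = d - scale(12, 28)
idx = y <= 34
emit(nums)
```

Transformed code:
nums = (y - 40)[20]
y = d // nums[y[14]]
y = y[idx]
nums = d - 12[28]
idx = y <= 34
emit(nums)

5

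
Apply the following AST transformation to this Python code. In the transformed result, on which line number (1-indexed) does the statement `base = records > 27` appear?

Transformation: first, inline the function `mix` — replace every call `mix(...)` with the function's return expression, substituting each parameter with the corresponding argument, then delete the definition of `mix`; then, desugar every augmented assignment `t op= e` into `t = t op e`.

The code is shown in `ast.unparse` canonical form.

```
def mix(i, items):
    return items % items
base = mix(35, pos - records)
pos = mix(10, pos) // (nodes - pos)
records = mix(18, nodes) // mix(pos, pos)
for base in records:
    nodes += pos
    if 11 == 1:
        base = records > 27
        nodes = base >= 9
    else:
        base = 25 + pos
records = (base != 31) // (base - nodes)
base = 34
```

7

Transformed code:
base = (pos - records) % (pos - records)
pos = pos % pos // (nodes - pos)
records = nodes % nodes // (pos % pos)
for base in records:
    nodes = nodes + pos
    if 11 == 1:
        base = records > 27
        nodes = base >= 9
    else:
        base = 25 + pos
records = (base != 31) // (base - nodes)
base = 34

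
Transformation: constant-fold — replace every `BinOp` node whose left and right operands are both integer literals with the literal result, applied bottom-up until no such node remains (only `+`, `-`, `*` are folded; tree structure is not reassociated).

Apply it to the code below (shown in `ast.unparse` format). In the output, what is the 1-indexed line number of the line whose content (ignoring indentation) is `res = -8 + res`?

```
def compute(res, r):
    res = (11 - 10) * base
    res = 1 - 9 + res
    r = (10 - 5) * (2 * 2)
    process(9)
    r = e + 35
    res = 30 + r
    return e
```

Transformed code:
def compute(res, r):
    res = 1 * base
    res = -8 + res
    r = 20
    process(9)
    r = e + 35
    res = 30 + r
    return e

3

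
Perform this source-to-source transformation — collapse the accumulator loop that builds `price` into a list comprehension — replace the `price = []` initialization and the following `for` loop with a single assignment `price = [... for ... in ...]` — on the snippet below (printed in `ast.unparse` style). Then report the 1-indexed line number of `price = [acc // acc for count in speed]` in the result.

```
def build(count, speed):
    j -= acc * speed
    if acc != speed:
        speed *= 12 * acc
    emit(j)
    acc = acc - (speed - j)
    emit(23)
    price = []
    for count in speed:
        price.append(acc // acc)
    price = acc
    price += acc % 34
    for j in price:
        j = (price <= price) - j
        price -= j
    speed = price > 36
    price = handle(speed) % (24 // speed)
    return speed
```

8

Transformed code:
def build(count, speed):
    j -= acc * speed
    if acc != speed:
        speed *= 12 * acc
    emit(j)
    acc = acc - (speed - j)
    emit(23)
    price = [acc // acc for count in speed]
    price = acc
    price += acc % 34
    for j in price:
        j = (price <= price) - j
        price -= j
    speed = price > 36
    price = handle(speed) % (24 // speed)
    return speed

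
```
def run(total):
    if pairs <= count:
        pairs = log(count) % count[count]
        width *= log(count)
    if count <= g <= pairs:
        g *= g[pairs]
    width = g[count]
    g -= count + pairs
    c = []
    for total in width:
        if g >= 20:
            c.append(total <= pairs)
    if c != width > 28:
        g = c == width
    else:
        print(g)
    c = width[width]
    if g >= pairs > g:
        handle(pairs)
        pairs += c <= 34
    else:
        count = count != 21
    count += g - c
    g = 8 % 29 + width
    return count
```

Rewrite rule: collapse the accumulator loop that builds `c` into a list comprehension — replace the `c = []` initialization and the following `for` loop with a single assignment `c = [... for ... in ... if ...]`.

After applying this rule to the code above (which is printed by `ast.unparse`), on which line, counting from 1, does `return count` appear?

22

Transformed code:
def run(total):
    if pairs <= count:
        pairs = log(count) % count[count]
        width *= log(count)
    if count <= g <= pairs:
        g *= g[pairs]
    width = g[count]
    g -= count + pairs
    c = [total <= pairs for total in width if g >= 20]
    if c != width > 28:
        g = c == width
    else:
        print(g)
    c = width[width]
    if g >= pairs > g:
        handle(pairs)
        pairs += c <= 34
    else:
        count = count != 21
    count += g - c
    g = 8 % 29 + width
    return count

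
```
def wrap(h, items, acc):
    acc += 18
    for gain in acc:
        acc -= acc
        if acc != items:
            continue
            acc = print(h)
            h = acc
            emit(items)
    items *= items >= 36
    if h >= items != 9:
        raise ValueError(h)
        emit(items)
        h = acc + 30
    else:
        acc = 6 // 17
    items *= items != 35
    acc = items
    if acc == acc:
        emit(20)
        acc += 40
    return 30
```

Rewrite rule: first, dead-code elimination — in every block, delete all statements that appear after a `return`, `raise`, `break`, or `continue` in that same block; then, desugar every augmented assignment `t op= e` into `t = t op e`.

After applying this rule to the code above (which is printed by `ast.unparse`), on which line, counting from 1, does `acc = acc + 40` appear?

16

Transformed code:
def wrap(h, items, acc):
    acc = acc + 18
    for gain in acc:
        acc = acc - acc
        if acc != items:
            continue
    items = items * (items >= 36)
    if h >= items != 9:
        raise ValueError(h)
    else:
        acc = 6 // 17
    items = items * (items != 35)
    acc = items
    if acc == acc:
        emit(20)
        acc = acc + 40
    return 30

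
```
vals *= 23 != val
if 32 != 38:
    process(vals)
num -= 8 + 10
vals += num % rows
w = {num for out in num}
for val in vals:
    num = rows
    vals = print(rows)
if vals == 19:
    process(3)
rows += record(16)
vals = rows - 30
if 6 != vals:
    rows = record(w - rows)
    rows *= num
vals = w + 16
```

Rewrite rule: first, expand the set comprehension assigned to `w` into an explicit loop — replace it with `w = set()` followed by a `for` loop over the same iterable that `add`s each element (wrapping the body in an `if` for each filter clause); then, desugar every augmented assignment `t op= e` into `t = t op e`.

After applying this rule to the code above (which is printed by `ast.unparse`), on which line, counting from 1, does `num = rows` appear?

Transformed code:
vals = vals * (23 != val)
if 32 != 38:
    process(vals)
num = num - (8 + 10)
vals = vals + num % rows
w = set()
for out in num:
    w.add(num)
for val in vals:
    num = rows
    vals = print(rows)
if vals == 19:
    process(3)
rows = rows + record(16)
vals = rows - 30
if 6 != vals:
    rows = record(w - rows)
    rows = rows * num
vals = w + 16

10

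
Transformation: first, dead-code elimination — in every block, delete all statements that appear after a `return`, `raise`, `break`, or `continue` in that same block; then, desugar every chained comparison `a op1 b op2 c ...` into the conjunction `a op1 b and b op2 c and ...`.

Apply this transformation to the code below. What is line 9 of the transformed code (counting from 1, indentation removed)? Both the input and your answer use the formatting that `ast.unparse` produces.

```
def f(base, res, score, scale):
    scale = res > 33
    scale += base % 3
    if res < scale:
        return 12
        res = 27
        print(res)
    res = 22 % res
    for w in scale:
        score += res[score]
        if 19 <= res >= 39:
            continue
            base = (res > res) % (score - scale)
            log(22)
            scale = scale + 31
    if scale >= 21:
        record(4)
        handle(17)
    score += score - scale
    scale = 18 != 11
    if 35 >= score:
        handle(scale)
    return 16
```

Transformed code:
def f(base, res, score, scale):
    scale = res > 33
    scale += base % 3
    if res < scale:
        return 12
    res = 22 % res
    for w in scale:
        score += res[score]
        if 19 <= res and res >= 39:
            continue
    if scale >= 21:
        record(4)
        handle(17)
    score += score - scale
    scale = 18 != 11
    if 35 >= score:
        handle(scale)
    return 16

if 19 <= res and res >= 39:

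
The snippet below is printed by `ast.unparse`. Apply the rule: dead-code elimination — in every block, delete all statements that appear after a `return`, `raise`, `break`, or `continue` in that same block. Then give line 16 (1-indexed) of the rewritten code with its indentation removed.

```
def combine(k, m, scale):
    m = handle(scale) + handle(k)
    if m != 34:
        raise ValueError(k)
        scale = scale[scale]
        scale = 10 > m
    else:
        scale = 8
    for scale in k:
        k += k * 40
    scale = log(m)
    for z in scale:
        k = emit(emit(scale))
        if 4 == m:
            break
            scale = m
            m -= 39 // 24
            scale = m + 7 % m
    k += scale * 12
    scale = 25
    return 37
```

return 37

Transformed code:
def combine(k, m, scale):
    m = handle(scale) + handle(k)
    if m != 34:
        raise ValueError(k)
    else:
        scale = 8
    for scale in k:
        k += k * 40
    scale = log(m)
    for z in scale:
        k = emit(emit(scale))
        if 4 == m:
            break
    k += scale * 12
    scale = 25
    return 37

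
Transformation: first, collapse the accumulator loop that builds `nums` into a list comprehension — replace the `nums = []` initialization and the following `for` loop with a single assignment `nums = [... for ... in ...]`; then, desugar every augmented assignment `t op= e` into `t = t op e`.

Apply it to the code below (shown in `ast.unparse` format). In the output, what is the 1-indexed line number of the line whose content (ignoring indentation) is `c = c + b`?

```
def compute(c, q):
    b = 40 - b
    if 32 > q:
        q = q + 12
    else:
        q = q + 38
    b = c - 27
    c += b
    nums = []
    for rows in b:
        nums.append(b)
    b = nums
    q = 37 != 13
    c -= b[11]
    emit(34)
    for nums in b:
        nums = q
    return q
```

Transformed code:
def compute(c, q):
    b = 40 - b
    if 32 > q:
        q = q + 12
    else:
        q = q + 38
    b = c - 27
    c = c + b
    nums = [b for rows in b]
    b = nums
    q = 37 != 13
    c = c - b[11]
    emit(34)
    for nums in b:
        nums = q
    return q

8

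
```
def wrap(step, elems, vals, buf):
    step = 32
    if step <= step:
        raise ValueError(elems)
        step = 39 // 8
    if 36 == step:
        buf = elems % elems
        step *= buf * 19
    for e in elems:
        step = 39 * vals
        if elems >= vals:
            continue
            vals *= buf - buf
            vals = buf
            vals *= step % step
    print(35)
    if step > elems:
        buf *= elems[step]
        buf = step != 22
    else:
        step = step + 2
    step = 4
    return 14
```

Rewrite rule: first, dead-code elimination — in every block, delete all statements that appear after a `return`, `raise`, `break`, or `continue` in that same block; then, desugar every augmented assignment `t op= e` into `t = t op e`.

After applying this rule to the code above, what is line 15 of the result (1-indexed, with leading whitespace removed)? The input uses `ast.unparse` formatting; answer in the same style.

Transformed code:
def wrap(step, elems, vals, buf):
    step = 32
    if step <= step:
        raise ValueError(elems)
    if 36 == step:
        buf = elems % elems
        step = step * (buf * 19)
    for e in elems:
        step = 39 * vals
        if elems >= vals:
            continue
    print(35)
    if step > elems:
        buf = buf * elems[step]
        buf = step != 22
    else:
        step = step + 2
    step = 4
    return 14

buf = step != 22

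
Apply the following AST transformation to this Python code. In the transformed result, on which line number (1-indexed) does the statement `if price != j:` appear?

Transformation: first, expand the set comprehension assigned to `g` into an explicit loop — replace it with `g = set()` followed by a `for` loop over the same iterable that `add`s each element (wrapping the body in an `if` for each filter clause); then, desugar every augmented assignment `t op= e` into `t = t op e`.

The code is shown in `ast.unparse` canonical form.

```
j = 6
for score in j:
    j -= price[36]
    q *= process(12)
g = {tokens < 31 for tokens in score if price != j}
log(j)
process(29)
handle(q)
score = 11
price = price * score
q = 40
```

Transformed code:
j = 6
for score in j:
    j = j - price[36]
    q = q * process(12)
g = set()
for tokens in score:
    if price != j:
        g.add(tokens < 31)
log(j)
process(29)
handle(q)
score = 11
price = price * score
q = 40

7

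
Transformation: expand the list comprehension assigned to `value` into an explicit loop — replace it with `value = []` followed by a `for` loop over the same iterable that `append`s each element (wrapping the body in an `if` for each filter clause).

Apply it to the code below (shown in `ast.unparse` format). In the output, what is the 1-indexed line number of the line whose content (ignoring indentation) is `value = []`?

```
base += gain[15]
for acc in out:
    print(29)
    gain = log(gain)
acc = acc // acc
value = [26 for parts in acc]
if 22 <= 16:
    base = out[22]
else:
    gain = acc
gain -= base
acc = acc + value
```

Transformed code:
base += gain[15]
for acc in out:
    print(29)
    gain = log(gain)
acc = acc // acc
value = []
for parts in acc:
    value.append(26)
if 22 <= 16:
    base = out[22]
else:
    gain = acc
gain -= base
acc = acc + value

6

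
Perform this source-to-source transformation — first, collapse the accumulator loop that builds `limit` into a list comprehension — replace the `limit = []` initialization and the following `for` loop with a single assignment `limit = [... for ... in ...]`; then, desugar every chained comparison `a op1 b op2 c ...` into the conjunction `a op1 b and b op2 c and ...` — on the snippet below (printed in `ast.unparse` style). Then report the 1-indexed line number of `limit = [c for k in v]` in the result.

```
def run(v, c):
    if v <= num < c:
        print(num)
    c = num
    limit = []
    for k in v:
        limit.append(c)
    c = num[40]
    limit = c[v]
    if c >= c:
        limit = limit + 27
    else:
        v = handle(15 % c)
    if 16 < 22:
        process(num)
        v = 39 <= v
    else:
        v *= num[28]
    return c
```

Transformed code:
def run(v, c):
    if v <= num and num < c:
        print(num)
    c = num
    limit = [c for k in v]
    c = num[40]
    limit = c[v]
    if c >= c:
        limit = limit + 27
    else:
        v = handle(15 % c)
    if 16 < 22:
        process(num)
        v = 39 <= v
    else:
        v *= num[28]
    return c

5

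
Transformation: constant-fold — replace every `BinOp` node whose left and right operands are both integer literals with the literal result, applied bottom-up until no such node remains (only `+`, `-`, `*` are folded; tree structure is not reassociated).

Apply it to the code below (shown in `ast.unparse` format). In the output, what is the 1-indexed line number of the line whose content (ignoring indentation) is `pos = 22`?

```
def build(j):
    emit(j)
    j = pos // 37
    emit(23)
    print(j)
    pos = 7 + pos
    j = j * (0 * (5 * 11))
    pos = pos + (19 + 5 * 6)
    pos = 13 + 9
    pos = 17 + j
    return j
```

9

Transformed code:
def build(j):
    emit(j)
    j = pos // 37
    emit(23)
    print(j)
    pos = 7 + pos
    j = j * 0
    pos = pos + 49
    pos = 22
    pos = 17 + j
    return j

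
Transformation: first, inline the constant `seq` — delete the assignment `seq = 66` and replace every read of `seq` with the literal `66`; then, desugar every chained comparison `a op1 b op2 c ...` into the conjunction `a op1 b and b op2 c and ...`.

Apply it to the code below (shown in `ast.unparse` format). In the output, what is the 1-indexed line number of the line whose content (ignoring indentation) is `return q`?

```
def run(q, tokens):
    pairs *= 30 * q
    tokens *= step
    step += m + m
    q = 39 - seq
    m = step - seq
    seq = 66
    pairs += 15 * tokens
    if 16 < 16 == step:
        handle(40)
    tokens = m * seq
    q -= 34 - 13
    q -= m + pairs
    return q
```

Transformed code:
def run(q, tokens):
    pairs *= 30 * q
    tokens *= step
    step += m + m
    q = 39 - 66
    m = step - 66
    pairs += 15 * tokens
    if 16 < 16 and 16 == step:
        handle(40)
    tokens = m * 66
    q -= 34 - 13
    q -= m + pairs
    return q

13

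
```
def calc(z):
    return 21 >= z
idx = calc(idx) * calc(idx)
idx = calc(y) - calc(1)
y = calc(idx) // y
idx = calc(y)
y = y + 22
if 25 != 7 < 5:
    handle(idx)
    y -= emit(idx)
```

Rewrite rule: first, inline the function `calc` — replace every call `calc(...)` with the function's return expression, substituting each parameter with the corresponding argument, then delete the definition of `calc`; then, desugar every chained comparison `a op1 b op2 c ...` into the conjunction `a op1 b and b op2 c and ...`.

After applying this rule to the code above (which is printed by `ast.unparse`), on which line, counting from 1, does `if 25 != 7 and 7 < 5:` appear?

6

Transformed code:
idx = (21 >= idx) * (21 >= idx)
idx = (21 >= y) - (21 >= 1)
y = (21 >= idx) // y
idx = 21 >= y
y = y + 22
if 25 != 7 and 7 < 5:
    handle(idx)
    y -= emit(idx)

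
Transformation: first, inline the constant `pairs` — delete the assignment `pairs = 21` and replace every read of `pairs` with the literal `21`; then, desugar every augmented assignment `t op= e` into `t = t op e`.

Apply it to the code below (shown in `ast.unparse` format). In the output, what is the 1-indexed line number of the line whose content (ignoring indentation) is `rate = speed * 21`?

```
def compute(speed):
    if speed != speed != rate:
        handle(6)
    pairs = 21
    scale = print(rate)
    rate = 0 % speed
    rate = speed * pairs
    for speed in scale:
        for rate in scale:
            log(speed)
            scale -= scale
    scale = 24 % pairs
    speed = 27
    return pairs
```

Transformed code:
def compute(speed):
    if speed != speed != rate:
        handle(6)
    scale = print(rate)
    rate = 0 % speed
    rate = speed * 21
    for speed in scale:
        for rate in scale:
            log(speed)
            scale = scale - scale
    scale = 24 % 21
    speed = 27
    return 21

6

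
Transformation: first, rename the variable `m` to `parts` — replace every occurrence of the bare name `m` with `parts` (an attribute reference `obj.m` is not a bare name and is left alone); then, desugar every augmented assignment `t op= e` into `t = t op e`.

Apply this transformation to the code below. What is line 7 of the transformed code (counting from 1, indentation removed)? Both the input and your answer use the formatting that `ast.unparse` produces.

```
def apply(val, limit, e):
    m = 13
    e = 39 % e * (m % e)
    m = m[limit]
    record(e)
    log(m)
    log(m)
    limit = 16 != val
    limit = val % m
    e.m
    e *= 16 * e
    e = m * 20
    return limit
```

Transformed code:
def apply(val, limit, e):
    parts = 13
    e = 39 % e * (parts % e)
    parts = parts[limit]
    record(e)
    log(parts)
    log(parts)
    limit = 16 != val
    limit = val % parts
    e.m
    e = e * (16 * e)
    e = parts * 20
    return limit

log(parts)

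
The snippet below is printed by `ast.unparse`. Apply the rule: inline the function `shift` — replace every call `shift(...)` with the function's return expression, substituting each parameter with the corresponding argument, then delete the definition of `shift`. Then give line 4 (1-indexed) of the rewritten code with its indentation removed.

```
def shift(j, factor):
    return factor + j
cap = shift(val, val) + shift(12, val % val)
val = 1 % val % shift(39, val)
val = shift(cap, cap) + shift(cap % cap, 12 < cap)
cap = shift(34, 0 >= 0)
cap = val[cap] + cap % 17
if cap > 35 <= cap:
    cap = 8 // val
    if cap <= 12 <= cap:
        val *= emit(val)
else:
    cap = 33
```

cap = (0 >= 0) + 34

Transformed code:
cap = val + val + (val % val + 12)
val = 1 % val % (val + 39)
val = cap + cap + ((12 < cap) + cap % cap)
cap = (0 >= 0) + 34
cap = val[cap] + cap % 17
if cap > 35 <= cap:
    cap = 8 // val
    if cap <= 12 <= cap:
        val *= emit(val)
else:
    cap = 33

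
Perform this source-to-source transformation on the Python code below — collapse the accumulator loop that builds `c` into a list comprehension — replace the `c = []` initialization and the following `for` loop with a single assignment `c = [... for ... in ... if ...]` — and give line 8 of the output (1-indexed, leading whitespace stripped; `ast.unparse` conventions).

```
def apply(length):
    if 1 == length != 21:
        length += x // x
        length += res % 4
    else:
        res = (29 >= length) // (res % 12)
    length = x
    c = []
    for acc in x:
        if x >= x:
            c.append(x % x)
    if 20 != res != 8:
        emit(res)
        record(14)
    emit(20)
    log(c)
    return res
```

Transformed code:
def apply(length):
    if 1 == length != 21:
        length += x // x
        length += res % 4
    else:
        res = (29 >= length) // (res % 12)
    length = x
    c = [x % x for acc in x if x >= x]
    if 20 != res != 8:
        emit(res)
        record(14)
    emit(20)
    log(c)
    return res

c = [x % x for acc in x if x >= x]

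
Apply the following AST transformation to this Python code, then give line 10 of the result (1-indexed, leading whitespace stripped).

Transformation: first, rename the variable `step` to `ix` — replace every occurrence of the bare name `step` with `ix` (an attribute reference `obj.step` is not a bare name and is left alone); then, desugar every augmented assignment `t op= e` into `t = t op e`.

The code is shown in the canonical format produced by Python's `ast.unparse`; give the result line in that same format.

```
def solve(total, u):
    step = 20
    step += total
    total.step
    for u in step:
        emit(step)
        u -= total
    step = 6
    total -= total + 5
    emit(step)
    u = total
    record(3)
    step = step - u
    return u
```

Transformed code:
def solve(total, u):
    ix = 20
    ix = ix + total
    total.step
    for u in ix:
        emit(ix)
        u = u - total
    ix = 6
    total = total - (total + 5)
    emit(ix)
    u = total
    record(3)
    ix = ix - u
    return u

emit(ix)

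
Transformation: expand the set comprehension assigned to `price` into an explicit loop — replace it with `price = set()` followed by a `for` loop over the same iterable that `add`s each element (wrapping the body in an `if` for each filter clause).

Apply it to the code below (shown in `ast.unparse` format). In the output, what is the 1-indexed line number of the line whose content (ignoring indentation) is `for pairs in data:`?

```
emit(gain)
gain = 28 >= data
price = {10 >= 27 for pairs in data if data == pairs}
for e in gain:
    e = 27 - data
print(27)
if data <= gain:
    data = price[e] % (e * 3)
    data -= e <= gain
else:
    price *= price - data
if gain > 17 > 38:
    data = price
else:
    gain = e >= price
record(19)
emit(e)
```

4

Transformed code:
emit(gain)
gain = 28 >= data
price = set()
for pairs in data:
    if data == pairs:
        price.add(10 >= 27)
for e in gain:
    e = 27 - data
print(27)
if data <= gain:
    data = price[e] % (e * 3)
    data -= e <= gain
else:
    price *= price - data
if gain > 17 > 38:
    data = price
else:
    gain = e >= price
record(19)
emit(e)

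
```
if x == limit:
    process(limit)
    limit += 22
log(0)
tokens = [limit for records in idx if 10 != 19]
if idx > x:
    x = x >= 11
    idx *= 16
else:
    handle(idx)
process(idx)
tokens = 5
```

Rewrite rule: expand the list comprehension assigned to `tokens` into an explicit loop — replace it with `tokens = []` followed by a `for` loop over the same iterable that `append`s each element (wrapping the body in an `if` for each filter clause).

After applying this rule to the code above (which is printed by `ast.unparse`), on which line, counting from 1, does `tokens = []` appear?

5

Transformed code:
if x == limit:
    process(limit)
    limit += 22
log(0)
tokens = []
for records in idx:
    if 10 != 19:
        tokens.append(limit)
if idx > x:
    x = x >= 11
    idx *= 16
else:
    handle(idx)
process(idx)
tokens = 5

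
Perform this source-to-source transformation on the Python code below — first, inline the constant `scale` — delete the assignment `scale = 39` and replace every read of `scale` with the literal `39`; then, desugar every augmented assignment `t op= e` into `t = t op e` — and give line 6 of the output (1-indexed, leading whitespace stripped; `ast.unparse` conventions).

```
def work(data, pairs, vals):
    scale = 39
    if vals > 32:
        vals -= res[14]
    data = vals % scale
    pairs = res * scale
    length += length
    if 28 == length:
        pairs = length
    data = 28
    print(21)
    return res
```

Transformed code:
def work(data, pairs, vals):
    if vals > 32:
        vals = vals - res[14]
    data = vals % 39
    pairs = res * 39
    length = length + length
    if 28 == length:
        pairs = length
    data = 28
    print(21)
    return res

length = length + length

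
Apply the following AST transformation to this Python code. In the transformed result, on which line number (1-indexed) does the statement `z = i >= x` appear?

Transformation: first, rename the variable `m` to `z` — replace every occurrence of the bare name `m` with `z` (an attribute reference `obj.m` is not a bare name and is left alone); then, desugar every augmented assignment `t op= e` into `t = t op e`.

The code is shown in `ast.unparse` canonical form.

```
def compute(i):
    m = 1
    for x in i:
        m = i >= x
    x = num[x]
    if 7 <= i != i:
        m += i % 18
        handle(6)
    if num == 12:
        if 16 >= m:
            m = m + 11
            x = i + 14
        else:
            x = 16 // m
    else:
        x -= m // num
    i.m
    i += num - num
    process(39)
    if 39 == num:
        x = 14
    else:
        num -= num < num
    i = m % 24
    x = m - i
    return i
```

4

Transformed code:
def compute(i):
    z = 1
    for x in i:
        z = i >= x
    x = num[x]
    if 7 <= i != i:
        z = z + i % 18
        handle(6)
    if num == 12:
        if 16 >= z:
            z = z + 11
            x = i + 14
        else:
            x = 16 // z
    else:
        x = x - z // num
    i.m
    i = i + (num - num)
    process(39)
    if 39 == num:
        x = 14
    else:
        num = num - (num < num)
    i = z % 24
    x = z - i
    return i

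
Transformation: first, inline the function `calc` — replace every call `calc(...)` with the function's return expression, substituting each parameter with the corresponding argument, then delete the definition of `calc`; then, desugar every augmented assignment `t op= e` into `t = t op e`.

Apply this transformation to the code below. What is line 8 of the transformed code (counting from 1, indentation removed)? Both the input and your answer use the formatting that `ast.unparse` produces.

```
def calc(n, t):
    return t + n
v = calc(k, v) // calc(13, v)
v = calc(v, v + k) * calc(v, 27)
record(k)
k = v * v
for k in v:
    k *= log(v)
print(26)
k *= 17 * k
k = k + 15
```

k = k * (17 * k)

Transformed code:
v = (v + k) // (v + 13)
v = (v + k + v) * (27 + v)
record(k)
k = v * v
for k in v:
    k = k * log(v)
print(26)
k = k * (17 * k)
k = k + 15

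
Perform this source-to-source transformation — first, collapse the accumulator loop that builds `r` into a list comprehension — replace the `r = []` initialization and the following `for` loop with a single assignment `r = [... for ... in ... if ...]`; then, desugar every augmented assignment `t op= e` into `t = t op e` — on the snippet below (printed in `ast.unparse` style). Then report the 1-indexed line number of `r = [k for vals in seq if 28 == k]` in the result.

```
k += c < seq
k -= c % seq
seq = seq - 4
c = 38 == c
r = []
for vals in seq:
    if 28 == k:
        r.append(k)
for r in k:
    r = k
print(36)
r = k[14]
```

Transformed code:
k = k + (c < seq)
k = k - c % seq
seq = seq - 4
c = 38 == c
r = [k for vals in seq if 28 == k]
for r in k:
    r = k
print(36)
r = k[14]

5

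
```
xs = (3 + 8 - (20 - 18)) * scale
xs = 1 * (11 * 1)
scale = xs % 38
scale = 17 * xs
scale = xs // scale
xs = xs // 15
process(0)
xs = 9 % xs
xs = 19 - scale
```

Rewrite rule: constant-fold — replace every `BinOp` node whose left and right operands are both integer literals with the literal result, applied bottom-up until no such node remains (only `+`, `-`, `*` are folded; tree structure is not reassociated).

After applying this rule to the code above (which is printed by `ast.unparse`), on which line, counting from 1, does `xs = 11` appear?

Transformed code:
xs = 9 * scale
xs = 11
scale = xs % 38
scale = 17 * xs
scale = xs // scale
xs = xs // 15
process(0)
xs = 9 % xs
xs = 19 - scale

2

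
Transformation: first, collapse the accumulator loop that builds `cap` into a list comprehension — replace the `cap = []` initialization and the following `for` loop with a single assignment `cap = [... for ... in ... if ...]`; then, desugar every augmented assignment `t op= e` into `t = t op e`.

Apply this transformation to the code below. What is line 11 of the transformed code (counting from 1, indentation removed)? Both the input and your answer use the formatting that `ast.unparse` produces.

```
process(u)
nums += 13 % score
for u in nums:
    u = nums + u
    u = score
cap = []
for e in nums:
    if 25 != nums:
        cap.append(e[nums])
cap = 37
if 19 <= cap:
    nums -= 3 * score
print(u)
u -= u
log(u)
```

Transformed code:
process(u)
nums = nums + 13 % score
for u in nums:
    u = nums + u
    u = score
cap = [e[nums] for e in nums if 25 != nums]
cap = 37
if 19 <= cap:
    nums = nums - 3 * score
print(u)
u = u - u
log(u)

u = u - u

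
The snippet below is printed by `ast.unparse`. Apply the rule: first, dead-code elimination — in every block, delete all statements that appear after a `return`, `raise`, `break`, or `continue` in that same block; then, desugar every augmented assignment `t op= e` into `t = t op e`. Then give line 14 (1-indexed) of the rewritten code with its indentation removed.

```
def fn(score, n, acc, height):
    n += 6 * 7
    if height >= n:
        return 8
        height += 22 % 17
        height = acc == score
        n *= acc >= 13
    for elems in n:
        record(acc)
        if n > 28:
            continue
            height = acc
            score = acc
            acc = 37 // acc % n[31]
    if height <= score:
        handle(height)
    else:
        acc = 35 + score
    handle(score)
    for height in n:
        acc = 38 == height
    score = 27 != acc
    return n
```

for height in n:

Transformed code:
def fn(score, n, acc, height):
    n = n + 6 * 7
    if height >= n:
        return 8
    for elems in n:
        record(acc)
        if n > 28:
            continue
    if height <= score:
        handle(height)
    else:
        acc = 35 + score
    handle(score)
    for height in n:
        acc = 38 == height
    score = 27 != acc
    return n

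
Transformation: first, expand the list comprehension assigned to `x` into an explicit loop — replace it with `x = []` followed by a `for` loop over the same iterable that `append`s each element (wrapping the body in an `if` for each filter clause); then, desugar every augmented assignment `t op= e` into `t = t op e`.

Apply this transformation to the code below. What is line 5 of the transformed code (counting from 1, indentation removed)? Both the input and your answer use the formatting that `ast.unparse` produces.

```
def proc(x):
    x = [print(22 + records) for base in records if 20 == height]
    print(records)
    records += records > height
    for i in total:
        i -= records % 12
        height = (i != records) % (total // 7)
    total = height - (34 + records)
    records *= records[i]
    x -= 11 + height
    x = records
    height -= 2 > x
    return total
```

Transformed code:
def proc(x):
    x = []
    for base in records:
        if 20 == height:
            x.append(print(22 + records))
    print(records)
    records = records + (records > height)
    for i in total:
        i = i - records % 12
        height = (i != records) % (total // 7)
    total = height - (34 + records)
    records = records * records[i]
    x = x - (11 + height)
    x = records
    height = height - (2 > x)
    return total

x.append(print(22 + records))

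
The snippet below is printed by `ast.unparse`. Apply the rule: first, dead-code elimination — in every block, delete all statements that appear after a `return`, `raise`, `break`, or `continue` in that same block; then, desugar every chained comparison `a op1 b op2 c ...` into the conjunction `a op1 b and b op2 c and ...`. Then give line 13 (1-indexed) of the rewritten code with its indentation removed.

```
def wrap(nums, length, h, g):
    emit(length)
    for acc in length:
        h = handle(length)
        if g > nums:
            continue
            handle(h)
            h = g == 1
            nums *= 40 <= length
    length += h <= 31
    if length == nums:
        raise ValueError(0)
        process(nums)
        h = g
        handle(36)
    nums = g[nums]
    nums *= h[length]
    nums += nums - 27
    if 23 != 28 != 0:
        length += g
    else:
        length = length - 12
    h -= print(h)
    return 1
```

Transformed code:
def wrap(nums, length, h, g):
    emit(length)
    for acc in length:
        h = handle(length)
        if g > nums:
            continue
    length += h <= 31
    if length == nums:
        raise ValueError(0)
    nums = g[nums]
    nums *= h[length]
    nums += nums - 27
    if 23 != 28 and 28 != 0:
        length += g
    else:
        length = length - 12
    h -= print(h)
    return 1

if 23 != 28 and 28 != 0:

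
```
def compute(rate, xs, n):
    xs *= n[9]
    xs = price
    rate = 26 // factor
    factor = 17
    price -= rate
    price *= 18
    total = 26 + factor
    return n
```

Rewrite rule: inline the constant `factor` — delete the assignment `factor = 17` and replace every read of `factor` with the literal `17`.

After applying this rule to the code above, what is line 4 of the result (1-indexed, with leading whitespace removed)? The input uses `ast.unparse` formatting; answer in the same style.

rate = 26 // 17

Transformed code:
def compute(rate, xs, n):
    xs *= n[9]
    xs = price
    rate = 26 // 17
    price -= rate
    price *= 18
    total = 26 + 17
    return n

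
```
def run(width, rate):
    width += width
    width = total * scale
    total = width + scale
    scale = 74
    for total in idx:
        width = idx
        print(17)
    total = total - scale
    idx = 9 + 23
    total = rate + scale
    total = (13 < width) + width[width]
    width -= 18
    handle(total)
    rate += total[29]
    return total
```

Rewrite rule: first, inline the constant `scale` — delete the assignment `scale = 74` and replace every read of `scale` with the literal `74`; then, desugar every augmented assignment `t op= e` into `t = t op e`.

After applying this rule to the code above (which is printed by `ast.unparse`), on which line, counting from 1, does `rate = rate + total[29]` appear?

Transformed code:
def run(width, rate):
    width = width + width
    width = total * 74
    total = width + 74
    for total in idx:
        width = idx
        print(17)
    total = total - 74
    idx = 9 + 23
    total = rate + 74
    total = (13 < width) + width[width]
    width = width - 18
    handle(total)
    rate = rate + total[29]
    return total

14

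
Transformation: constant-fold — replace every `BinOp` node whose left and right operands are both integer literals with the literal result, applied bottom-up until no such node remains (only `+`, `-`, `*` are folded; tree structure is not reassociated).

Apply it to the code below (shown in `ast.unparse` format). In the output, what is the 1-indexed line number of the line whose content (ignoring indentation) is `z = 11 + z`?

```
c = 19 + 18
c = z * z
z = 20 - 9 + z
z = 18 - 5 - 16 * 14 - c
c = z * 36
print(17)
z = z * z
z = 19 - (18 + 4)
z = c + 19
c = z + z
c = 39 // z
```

Transformed code:
c = 37
c = z * z
z = 11 + z
z = -211 - c
c = z * 36
print(17)
z = z * z
z = -3
z = c + 19
c = z + z
c = 39 // z

3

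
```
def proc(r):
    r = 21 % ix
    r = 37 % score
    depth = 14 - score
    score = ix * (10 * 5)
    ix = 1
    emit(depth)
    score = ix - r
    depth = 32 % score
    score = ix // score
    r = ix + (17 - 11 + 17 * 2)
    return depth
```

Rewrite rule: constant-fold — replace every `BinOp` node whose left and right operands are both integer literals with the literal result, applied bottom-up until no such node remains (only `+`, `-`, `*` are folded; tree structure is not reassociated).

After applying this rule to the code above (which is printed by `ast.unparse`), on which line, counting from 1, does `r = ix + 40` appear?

11

Transformed code:
def proc(r):
    r = 21 % ix
    r = 37 % score
    depth = 14 - score
    score = ix * 50
    ix = 1
    emit(depth)
    score = ix - r
    depth = 32 % score
    score = ix // score
    r = ix + 40
    return depth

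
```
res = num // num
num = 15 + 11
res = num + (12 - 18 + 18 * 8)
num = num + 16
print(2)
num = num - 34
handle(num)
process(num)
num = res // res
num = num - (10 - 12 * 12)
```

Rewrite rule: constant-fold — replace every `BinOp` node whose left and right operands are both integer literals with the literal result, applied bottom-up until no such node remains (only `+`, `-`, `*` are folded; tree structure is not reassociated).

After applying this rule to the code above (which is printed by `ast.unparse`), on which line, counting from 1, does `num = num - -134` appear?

10

Transformed code:
res = num // num
num = 26
res = num + 138
num = num + 16
print(2)
num = num - 34
handle(num)
process(num)
num = res // res
num = num - -134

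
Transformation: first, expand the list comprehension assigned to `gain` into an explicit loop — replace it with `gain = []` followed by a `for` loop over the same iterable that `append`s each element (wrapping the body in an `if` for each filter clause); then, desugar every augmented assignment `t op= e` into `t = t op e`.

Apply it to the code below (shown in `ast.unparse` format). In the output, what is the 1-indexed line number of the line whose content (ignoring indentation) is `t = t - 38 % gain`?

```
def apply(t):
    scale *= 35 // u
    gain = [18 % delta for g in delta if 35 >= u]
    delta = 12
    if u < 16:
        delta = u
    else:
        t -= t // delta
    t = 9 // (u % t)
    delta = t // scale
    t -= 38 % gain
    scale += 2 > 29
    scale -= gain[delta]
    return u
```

14

Transformed code:
def apply(t):
    scale = scale * (35 // u)
    gain = []
    for g in delta:
        if 35 >= u:
            gain.append(18 % delta)
    delta = 12
    if u < 16:
        delta = u
    else:
        t = t - t // delta
    t = 9 // (u % t)
    delta = t // scale
    t = t - 38 % gain
    scale = scale + (2 > 29)
    scale = scale - gain[delta]
    return u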